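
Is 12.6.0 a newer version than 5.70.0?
Yes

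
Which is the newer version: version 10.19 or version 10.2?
version 10.19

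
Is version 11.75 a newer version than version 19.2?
No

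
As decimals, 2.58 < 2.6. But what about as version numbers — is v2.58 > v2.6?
True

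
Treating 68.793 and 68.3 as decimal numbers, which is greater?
68.793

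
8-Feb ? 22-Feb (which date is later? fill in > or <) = <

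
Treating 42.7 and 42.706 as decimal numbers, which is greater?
42.706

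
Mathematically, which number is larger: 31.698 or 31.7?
31.7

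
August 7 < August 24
True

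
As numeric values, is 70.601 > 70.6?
True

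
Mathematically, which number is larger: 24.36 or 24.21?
24.36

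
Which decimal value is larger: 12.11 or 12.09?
12.11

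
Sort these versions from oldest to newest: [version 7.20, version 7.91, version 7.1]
[version 7.1, version 7.20, version 7.91]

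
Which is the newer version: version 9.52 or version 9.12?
version 9.52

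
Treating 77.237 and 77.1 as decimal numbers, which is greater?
77.237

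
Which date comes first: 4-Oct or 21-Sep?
21-Sep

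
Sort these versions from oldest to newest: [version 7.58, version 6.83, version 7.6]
[version 6.83, version 7.6, version 7.58]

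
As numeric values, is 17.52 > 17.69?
False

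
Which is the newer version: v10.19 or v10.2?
v10.19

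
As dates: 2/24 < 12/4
True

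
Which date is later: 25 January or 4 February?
4 February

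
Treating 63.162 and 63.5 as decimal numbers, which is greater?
63.5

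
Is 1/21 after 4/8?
No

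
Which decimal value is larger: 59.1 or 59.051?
59.1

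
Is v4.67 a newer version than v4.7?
Yes. Version numbers are compared segment by segment as integers, not as decimals: minor version 67 > 7, so v4.67 > v4.7 (even though the decimal 4.67 < 4.7).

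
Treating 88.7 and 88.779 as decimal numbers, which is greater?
88.779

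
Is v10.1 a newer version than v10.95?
No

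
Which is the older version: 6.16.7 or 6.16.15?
6.16.7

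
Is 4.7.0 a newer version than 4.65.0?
No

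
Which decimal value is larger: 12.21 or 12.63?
12.63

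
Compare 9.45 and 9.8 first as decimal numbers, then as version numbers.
As decimals: 9.45 < 9.8. As versions: v9.45 > v9.8 (minor version 45 > 8).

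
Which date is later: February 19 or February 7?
February 19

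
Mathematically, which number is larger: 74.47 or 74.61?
74.61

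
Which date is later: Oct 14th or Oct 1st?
Oct 14th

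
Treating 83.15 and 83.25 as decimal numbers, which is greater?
83.25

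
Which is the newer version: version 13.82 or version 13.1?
version 13.82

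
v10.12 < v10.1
False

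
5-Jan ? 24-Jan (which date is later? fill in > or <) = <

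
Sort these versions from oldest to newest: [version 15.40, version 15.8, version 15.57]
[version 15.8, version 15.40, version 15.57]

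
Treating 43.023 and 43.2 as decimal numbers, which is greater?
43.2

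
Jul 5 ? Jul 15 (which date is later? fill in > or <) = <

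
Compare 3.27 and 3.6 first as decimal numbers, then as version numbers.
As decimals: 3.27 < 3.6. As versions: v3.27 > v3.6 (minor version 27 > 6).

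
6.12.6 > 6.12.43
False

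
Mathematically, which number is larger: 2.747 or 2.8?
2.8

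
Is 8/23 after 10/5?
No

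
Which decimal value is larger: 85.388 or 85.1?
85.388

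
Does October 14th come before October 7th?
No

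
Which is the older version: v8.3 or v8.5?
v8.3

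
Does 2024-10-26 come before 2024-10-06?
No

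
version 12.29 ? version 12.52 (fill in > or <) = <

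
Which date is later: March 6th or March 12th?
March 12th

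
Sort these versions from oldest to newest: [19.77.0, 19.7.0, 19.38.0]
[19.7.0, 19.38.0, 19.77.0]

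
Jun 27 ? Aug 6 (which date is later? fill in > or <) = <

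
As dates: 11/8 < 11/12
True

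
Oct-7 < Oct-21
True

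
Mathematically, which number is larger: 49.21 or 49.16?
49.21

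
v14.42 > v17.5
False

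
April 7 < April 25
True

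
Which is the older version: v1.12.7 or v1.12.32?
v1.12.7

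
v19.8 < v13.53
False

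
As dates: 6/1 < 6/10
True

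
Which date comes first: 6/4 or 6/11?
6/4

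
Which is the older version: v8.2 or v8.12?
v8.2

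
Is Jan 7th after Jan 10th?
No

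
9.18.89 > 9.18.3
True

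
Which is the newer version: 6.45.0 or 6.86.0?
6.86.0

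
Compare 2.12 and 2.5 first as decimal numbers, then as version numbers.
As decimals: 2.12 < 2.5. As versions: v2.12 > v2.5 (minor version 12 > 5).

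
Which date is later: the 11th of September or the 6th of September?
the 11th of September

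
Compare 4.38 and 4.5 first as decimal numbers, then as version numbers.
As decimals: 4.38 < 4.5. As versions: v4.38 > v4.5 (minor version 38 > 5).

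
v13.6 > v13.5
True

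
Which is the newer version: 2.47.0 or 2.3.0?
2.47.0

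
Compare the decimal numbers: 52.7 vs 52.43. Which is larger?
52.7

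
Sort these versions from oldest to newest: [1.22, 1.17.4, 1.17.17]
[1.17.4, 1.17.17, 1.22]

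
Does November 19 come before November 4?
No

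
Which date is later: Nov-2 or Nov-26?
Nov-26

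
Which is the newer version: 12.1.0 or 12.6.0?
12.6.0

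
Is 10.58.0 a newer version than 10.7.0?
Yes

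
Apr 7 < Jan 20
False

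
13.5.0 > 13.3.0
True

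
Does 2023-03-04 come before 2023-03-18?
Yes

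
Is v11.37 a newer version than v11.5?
Yes. Version numbers are compared segment by segment as integers, not as decimals: minor version 37 > 5, so v11.37 > v11.5 (even though the decimal 11.37 < 11.5).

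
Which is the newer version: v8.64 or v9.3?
v9.3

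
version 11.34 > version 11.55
False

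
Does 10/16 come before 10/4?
No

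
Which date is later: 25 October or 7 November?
7 November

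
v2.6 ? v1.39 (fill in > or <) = >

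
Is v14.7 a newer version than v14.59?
No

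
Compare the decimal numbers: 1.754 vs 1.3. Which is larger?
1.754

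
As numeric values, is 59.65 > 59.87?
False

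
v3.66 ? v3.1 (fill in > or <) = >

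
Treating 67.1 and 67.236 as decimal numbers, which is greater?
67.236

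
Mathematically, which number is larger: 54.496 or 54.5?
54.5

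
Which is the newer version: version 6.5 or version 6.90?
version 6.90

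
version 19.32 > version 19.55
False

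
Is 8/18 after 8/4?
Yes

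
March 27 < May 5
True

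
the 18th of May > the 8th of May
True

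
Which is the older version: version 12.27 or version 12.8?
version 12.8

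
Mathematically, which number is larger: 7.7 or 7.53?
7.7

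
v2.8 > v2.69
False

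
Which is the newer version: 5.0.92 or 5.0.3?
5.0.92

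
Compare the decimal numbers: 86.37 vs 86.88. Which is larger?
86.88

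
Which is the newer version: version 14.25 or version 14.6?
version 14.25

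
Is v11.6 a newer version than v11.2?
Yes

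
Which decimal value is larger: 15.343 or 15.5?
15.5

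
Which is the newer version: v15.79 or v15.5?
v15.79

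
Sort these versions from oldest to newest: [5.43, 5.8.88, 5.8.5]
[5.8.5, 5.8.88, 5.43]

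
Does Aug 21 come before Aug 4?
No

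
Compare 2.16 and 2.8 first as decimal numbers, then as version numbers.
As decimals: 2.16 < 2.8. As versions: v2.16 > v2.8 (minor version 16 > 8).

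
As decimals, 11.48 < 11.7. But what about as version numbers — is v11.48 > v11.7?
True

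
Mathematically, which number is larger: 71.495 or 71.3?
71.495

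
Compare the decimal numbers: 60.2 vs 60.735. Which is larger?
60.735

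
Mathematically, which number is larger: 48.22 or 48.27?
48.27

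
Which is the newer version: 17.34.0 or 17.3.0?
17.34.0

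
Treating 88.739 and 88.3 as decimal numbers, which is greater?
88.739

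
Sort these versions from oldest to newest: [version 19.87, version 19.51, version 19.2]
[version 19.2, version 19.51, version 19.87]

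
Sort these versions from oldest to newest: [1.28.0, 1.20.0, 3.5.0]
[1.20.0, 1.28.0, 3.5.0]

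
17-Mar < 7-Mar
False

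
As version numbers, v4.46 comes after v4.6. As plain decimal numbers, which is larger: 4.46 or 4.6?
4.6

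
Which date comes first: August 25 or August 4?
August 4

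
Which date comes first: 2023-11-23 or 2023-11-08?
2023-11-08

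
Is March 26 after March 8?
Yes. Day 26 comes after day 8 in March — this is a date comparison, not a decimal one (the decimal 3.26 would be smaller than 3.8).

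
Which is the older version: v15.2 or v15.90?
v15.2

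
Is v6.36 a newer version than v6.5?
Yes. Version numbers are compared segment by segment as integers, not as decimals: minor version 36 > 5, so v6.36 > v6.5 (even though the decimal 6.36 < 6.5).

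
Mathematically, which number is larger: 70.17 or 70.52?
70.52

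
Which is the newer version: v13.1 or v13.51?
v13.51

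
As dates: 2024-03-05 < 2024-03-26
True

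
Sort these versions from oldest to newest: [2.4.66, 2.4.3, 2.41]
[2.4.3, 2.4.66, 2.41]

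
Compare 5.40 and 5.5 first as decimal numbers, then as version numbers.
As decimals: 5.40 < 5.5. As versions: v5.40 > v5.5 (minor version 40 > 5).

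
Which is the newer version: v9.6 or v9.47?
v9.47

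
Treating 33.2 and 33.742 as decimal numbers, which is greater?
33.742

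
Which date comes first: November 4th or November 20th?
November 4th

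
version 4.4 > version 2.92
True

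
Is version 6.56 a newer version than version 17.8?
No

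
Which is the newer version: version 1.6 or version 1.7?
version 1.7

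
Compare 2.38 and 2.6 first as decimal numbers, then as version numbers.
As decimals: 2.38 < 2.6. As versions: v2.38 > v2.6 (minor version 38 > 6).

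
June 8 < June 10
True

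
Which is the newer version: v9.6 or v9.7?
v9.7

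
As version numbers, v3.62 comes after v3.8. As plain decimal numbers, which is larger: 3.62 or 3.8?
3.8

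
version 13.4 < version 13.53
True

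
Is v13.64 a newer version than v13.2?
Yes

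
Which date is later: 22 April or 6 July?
6 July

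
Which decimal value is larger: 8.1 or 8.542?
8.542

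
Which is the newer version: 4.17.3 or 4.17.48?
4.17.48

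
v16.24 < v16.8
False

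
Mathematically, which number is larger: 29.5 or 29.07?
29.5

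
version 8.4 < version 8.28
True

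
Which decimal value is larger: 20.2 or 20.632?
20.632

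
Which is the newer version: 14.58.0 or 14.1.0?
14.58.0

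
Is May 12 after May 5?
Yes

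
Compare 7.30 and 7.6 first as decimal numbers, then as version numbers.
As decimals: 7.30 < 7.6. As versions: v7.30 > v7.6 (minor version 30 > 6).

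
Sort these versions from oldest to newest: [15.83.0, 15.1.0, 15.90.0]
[15.1.0, 15.83.0, 15.90.0]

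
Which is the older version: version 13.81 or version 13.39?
version 13.39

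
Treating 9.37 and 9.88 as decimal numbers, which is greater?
9.88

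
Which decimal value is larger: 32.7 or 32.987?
32.987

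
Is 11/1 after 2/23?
Yes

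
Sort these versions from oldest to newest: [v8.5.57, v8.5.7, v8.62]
[v8.5.7, v8.5.57, v8.62]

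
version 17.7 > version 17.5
True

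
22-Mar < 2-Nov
True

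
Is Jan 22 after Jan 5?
Yes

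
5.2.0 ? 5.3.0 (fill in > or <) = <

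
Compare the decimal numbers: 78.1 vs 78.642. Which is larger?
78.642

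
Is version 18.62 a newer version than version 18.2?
Yes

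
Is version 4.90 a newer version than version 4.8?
Yes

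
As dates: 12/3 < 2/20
False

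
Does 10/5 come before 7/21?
No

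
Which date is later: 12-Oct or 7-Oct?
12-Oct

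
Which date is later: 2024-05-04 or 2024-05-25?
2024-05-25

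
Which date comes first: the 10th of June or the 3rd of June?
the 3rd of June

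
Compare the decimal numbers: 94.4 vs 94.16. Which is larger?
94.4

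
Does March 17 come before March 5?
No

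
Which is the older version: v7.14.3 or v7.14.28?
v7.14.3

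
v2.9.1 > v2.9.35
False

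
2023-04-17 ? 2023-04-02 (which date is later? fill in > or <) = >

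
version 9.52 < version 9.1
False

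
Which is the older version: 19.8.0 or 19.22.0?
19.8.0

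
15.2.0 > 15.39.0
False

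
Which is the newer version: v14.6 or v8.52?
v14.6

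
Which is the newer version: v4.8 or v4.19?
v4.19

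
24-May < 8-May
False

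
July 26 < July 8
False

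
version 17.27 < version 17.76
True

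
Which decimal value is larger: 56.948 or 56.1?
56.948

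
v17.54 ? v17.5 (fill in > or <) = >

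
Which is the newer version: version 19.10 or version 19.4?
version 19.10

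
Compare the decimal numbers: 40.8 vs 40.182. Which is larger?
40.8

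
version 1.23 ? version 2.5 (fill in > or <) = <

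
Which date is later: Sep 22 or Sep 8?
Sep 22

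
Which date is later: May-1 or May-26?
May-26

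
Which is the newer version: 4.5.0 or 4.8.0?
4.8.0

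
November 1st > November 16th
False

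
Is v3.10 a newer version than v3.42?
No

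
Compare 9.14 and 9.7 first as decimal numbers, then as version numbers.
As decimals: 9.14 < 9.7. As versions: v9.14 > v9.7 (minor version 14 > 7).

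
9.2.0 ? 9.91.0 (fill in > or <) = <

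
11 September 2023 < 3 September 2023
False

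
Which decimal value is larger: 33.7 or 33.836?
33.836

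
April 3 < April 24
True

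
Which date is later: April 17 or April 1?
April 17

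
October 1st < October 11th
True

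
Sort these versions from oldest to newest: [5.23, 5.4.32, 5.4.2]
[5.4.2, 5.4.32, 5.23]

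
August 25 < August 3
False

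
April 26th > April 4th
True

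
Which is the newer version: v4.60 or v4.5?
v4.60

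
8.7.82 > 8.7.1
True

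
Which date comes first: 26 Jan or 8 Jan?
8 Jan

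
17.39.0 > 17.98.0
False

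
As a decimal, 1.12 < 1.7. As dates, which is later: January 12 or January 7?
January 12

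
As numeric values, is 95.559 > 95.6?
False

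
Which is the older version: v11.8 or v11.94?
v11.8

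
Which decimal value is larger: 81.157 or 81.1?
81.157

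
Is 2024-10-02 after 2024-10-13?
No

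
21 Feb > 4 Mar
False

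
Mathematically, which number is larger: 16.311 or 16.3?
16.311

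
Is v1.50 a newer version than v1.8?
Yes. Version numbers are compared segment by segment as integers, not as decimals: minor version 50 > 8, so v1.50 > v1.8 (even though the decimal 1.50 < 1.8).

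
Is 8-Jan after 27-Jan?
No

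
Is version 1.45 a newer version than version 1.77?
No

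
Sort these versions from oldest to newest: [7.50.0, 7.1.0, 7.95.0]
[7.1.0, 7.50.0, 7.95.0]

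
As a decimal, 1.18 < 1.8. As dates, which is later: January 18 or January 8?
January 18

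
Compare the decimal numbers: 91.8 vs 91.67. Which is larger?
91.8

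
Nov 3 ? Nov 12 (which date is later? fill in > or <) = <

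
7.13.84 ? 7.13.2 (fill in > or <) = >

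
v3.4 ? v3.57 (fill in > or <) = <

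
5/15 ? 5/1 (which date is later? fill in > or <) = >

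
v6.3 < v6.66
True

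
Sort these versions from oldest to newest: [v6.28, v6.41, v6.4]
[v6.4, v6.28, v6.41]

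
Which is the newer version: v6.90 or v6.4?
v6.90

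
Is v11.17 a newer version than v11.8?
Yes. Version numbers are compared segment by segment as integers, not as decimals: minor version 17 > 8, so v11.17 > v11.8 (even though the decimal 11.17 < 11.8).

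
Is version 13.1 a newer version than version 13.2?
No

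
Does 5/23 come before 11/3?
Yes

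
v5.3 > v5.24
False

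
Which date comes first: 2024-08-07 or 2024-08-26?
2024-08-07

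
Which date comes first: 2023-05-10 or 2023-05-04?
2023-05-04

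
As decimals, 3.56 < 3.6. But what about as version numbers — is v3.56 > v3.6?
True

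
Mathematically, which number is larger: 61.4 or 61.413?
61.413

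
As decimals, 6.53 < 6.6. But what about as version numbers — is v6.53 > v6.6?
True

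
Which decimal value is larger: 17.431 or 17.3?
17.431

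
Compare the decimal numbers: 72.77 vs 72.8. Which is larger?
72.8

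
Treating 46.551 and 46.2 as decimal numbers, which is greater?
46.551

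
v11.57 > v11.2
True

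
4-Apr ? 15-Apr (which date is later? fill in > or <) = <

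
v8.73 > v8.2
True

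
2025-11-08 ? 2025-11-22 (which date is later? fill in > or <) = <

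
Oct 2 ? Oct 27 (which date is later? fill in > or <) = <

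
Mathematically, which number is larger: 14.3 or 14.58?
14.58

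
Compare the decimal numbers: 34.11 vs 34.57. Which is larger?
34.57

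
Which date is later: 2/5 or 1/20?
2/5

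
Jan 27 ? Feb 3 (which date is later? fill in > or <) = <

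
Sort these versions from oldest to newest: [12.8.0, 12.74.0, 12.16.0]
[12.8.0, 12.16.0, 12.74.0]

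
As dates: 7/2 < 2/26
False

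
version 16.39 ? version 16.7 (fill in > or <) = >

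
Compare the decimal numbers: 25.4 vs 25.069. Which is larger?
25.4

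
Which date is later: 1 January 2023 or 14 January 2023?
14 January 2023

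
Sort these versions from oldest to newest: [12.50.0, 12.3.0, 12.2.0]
[12.2.0, 12.3.0, 12.50.0]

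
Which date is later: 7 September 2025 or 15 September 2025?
15 September 2025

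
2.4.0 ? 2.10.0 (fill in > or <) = <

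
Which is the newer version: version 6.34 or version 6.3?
version 6.34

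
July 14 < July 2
False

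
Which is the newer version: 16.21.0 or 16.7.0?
16.21.0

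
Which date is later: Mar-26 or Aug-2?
Aug-2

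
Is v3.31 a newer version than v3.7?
Yes. Version numbers are compared segment by segment as integers, not as decimals: minor version 31 > 7, so v3.31 > v3.7 (even though the decimal 3.31 < 3.7).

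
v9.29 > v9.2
True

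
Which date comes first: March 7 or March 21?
March 7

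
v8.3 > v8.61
False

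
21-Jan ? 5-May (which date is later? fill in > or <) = <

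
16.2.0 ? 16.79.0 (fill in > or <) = <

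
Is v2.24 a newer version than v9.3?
No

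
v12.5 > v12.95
False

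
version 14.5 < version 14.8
True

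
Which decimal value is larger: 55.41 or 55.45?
55.45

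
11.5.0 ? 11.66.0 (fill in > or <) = <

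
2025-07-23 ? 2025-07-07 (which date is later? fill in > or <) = >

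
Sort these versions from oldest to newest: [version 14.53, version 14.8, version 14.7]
[version 14.7, version 14.8, version 14.53]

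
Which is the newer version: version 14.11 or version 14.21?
version 14.21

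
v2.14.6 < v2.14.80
True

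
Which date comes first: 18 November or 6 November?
6 November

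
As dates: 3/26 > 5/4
False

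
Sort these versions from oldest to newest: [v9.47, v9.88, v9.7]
[v9.7, v9.47, v9.88]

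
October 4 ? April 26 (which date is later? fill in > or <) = >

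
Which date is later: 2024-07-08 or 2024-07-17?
2024-07-17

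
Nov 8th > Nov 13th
False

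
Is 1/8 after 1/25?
No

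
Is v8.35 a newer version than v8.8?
Yes. Version numbers are compared segment by segment as integers, not as decimals: minor version 35 > 8, so v8.35 > v8.8 (even though the decimal 8.35 < 8.8).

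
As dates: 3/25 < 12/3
True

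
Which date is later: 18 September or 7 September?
18 September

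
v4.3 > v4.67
False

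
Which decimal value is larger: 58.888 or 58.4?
58.888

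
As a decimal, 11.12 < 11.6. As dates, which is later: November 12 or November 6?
November 12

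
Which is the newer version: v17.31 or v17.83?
v17.83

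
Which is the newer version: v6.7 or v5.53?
v6.7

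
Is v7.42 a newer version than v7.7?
Yes. Version numbers are compared segment by segment as integers, not as decimals: minor version 42 > 7, so v7.42 > v7.7 (even though the decimal 7.42 < 7.7).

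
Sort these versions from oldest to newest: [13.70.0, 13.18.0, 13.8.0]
[13.8.0, 13.18.0, 13.70.0]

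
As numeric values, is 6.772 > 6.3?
True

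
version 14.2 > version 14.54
False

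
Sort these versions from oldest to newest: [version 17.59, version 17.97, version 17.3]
[version 17.3, version 17.59, version 17.97]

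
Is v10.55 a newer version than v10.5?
Yes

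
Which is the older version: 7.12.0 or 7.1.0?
7.1.0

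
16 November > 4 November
True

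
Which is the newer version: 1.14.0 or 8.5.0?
8.5.0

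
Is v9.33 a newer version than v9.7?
Yes. Version numbers are compared segment by segment as integers, not as decimals: minor version 33 > 7, so v9.33 > v9.7 (even though the decimal 9.33 < 9.7).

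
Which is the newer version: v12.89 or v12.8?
v12.89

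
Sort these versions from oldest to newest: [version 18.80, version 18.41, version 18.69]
[version 18.41, version 18.69, version 18.80]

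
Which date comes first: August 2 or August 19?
August 2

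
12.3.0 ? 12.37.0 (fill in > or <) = <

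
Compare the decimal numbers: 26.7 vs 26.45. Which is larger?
26.7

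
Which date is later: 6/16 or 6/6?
6/16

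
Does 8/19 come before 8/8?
No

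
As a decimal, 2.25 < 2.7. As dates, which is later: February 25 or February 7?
February 25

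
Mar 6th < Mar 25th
True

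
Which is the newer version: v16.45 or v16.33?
v16.45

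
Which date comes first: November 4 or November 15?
November 4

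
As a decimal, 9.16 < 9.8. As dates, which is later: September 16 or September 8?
September 16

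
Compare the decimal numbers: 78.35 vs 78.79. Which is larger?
78.79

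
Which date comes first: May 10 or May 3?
May 3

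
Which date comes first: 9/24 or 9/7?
9/7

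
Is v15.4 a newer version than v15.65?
No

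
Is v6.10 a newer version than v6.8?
Yes. Version numbers are compared segment by segment as integers, not as decimals: minor version 10 > 8, so v6.10 > v6.8 (even though the decimal 6.10 < 6.8).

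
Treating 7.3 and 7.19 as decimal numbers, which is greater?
7.3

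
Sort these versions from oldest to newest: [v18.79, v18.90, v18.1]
[v18.1, v18.79, v18.90]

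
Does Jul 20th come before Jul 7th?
No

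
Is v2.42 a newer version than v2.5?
Yes. Version numbers are compared segment by segment as integers, not as decimals: minor version 42 > 5, so v2.42 > v2.5 (even though the decimal 2.42 < 2.5).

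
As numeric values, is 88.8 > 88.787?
True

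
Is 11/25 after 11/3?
Yes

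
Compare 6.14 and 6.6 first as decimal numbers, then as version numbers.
As decimals: 6.14 < 6.6. As versions: v6.14 > v6.6 (minor version 14 > 6).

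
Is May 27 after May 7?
Yes. Day 27 comes after day 7 in May — this is a date comparison, not a decimal one (the decimal 5.27 would be smaller than 5.7).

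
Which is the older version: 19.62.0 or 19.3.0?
19.3.0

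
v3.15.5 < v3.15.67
True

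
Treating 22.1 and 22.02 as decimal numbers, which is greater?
22.1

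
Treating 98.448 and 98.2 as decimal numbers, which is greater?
98.448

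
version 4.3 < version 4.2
False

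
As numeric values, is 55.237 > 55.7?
False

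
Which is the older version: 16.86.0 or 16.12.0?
16.12.0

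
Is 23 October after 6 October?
Yes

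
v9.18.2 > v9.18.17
False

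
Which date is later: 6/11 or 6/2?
6/11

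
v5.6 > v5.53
False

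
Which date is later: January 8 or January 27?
January 27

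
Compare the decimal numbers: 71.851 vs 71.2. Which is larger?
71.851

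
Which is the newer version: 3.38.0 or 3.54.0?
3.54.0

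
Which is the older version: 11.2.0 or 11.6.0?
11.2.0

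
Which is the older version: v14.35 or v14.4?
v14.4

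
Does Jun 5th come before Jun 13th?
Yes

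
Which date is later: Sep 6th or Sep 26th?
Sep 26th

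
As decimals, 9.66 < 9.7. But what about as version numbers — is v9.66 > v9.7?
True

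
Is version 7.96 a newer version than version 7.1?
Yes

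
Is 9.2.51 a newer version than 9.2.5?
Yes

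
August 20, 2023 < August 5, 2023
False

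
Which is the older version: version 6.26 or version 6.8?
version 6.8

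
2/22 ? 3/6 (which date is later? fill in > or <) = <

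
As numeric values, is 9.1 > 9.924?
False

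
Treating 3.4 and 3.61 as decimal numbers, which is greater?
3.61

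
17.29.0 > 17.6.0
True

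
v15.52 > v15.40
True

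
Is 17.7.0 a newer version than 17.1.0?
Yes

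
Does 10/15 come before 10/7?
No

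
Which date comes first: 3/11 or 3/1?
3/1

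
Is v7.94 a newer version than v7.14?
Yes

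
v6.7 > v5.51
True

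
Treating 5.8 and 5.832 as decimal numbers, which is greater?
5.832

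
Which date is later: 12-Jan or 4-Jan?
12-Jan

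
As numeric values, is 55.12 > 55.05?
True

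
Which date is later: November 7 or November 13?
November 13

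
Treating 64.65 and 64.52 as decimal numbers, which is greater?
64.65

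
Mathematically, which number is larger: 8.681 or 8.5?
8.681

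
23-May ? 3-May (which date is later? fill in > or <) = >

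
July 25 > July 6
True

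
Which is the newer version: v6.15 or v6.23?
v6.23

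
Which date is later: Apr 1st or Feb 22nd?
Apr 1st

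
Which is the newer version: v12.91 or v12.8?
v12.91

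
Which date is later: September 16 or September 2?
September 16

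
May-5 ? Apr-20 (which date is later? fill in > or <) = >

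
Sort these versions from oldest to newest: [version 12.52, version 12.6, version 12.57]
[version 12.6, version 12.52, version 12.57]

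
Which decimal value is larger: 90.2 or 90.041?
90.2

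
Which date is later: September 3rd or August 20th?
September 3rd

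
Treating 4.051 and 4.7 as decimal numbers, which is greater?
4.7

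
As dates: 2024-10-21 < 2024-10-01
False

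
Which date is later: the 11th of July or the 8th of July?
the 11th of July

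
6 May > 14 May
False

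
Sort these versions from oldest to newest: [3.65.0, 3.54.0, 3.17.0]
[3.17.0, 3.54.0, 3.65.0]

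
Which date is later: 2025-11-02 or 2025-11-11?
2025-11-11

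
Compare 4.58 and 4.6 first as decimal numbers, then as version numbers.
As decimals: 4.58 < 4.6. As versions: v4.58 > v4.6 (minor version 58 > 6).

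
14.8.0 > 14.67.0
False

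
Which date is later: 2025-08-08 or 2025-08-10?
2025-08-10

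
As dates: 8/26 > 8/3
True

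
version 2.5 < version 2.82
True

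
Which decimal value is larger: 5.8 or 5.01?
5.8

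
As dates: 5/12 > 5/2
True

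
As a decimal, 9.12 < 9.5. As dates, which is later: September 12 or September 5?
September 12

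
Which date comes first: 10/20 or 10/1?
10/1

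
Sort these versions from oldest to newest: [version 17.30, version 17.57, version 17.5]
[version 17.5, version 17.30, version 17.57]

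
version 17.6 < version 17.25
True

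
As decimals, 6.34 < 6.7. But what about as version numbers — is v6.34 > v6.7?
True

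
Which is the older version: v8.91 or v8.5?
v8.5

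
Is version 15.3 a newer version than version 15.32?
No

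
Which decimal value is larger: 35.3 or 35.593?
35.593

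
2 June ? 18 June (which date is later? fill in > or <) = <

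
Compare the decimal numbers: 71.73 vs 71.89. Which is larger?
71.89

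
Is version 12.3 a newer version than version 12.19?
No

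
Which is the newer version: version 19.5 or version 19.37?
version 19.37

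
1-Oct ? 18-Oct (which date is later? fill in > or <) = <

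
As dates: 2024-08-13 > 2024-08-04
True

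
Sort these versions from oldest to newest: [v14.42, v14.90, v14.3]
[v14.3, v14.42, v14.90]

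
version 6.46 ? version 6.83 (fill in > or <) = <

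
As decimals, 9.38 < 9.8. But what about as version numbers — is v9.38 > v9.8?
True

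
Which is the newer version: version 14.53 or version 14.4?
version 14.53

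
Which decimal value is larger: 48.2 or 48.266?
48.266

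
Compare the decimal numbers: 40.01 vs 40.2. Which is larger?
40.2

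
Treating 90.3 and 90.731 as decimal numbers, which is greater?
90.731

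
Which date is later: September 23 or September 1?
September 23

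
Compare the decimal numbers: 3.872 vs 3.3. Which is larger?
3.872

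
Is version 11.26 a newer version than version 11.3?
Yes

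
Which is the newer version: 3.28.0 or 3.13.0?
3.28.0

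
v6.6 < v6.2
False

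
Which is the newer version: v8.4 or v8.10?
v8.10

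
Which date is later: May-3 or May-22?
May-22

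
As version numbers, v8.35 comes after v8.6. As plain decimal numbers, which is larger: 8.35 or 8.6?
8.6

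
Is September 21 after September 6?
Yes. Day 21 comes after day 6 in September — this is a date comparison, not a decimal one (the decimal 9.21 would be smaller than 9.6).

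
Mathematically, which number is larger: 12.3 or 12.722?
12.722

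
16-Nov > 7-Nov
True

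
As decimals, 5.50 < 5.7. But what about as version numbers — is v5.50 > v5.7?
True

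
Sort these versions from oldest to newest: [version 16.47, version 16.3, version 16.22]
[version 16.3, version 16.22, version 16.47]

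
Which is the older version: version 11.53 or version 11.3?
version 11.3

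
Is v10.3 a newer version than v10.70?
No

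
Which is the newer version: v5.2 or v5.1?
v5.2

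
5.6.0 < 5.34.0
True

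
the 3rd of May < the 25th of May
True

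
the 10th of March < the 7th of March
False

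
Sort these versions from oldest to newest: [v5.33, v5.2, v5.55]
[v5.2, v5.33, v5.55]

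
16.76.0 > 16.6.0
True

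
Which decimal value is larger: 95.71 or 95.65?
95.71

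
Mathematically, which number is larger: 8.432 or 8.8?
8.8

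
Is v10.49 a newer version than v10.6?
Yes. Version numbers are compared segment by segment as integers, not as decimals: minor version 49 > 6, so v10.49 > v10.6 (even though the decimal 10.49 < 10.6).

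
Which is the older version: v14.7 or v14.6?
v14.6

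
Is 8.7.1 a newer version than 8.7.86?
No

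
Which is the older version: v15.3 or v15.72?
v15.3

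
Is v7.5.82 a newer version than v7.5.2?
Yes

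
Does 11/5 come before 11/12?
Yes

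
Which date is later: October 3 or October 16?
October 16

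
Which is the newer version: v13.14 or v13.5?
v13.14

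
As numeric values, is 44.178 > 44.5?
False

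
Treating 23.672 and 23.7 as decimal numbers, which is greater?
23.7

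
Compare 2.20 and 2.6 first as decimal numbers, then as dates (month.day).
As decimals: 2.20 < 2.6. As dates: 2/20 is later than 2/6 (day 20 > day 6).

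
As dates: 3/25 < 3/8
False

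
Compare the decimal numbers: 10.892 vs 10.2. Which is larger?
10.892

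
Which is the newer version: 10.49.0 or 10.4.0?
10.49.0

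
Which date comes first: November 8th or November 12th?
November 8th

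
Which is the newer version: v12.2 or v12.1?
v12.2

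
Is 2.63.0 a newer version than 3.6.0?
No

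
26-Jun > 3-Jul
False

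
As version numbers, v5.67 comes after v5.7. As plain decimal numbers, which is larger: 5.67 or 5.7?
5.7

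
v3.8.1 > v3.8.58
False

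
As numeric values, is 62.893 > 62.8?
True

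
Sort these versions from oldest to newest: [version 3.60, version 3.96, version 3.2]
[version 3.2, version 3.60, version 3.96]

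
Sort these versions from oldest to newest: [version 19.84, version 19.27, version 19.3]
[version 19.3, version 19.27, version 19.84]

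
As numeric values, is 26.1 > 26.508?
False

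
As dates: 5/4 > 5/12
False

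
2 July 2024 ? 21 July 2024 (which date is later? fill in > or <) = <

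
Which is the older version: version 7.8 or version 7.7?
version 7.7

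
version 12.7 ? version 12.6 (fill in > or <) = >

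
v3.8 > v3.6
True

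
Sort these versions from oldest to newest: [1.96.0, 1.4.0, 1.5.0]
[1.4.0, 1.5.0, 1.96.0]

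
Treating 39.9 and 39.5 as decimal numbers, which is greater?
39.9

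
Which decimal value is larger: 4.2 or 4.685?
4.685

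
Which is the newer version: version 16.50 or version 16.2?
version 16.50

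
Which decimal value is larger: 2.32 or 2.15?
2.32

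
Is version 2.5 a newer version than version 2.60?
No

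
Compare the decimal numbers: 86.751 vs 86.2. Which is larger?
86.751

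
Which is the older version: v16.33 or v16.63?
v16.33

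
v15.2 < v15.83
True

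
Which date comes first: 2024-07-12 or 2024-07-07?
2024-07-07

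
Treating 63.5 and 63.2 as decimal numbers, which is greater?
63.5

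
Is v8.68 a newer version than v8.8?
Yes. Version numbers are compared segment by segment as integers, not as decimals: minor version 68 > 8, so v8.68 > v8.8 (even though the decimal 8.68 < 8.8).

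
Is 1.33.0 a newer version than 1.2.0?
Yes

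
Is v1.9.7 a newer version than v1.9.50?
No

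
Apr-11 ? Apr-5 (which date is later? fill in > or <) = >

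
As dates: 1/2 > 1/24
False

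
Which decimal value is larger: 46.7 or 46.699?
46.7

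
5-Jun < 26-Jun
True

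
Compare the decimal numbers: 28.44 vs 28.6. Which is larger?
28.6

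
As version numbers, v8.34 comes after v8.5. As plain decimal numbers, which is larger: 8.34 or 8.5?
8.5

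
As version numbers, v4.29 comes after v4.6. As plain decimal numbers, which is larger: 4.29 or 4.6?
4.6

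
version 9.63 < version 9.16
False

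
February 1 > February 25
False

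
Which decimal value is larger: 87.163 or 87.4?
87.4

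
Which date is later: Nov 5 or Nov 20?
Nov 20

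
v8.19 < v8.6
False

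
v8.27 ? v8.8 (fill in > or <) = >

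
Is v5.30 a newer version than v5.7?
Yes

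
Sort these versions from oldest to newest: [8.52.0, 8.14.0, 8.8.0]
[8.8.0, 8.14.0, 8.52.0]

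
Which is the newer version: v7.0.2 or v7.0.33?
v7.0.33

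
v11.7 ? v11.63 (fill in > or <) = <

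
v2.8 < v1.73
False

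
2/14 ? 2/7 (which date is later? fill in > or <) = >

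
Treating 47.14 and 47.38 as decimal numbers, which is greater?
47.38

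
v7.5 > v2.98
True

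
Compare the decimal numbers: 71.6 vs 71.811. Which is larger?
71.811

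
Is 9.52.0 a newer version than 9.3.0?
Yes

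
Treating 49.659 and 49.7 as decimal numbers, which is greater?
49.7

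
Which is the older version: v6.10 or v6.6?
v6.6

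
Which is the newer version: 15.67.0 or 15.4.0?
15.67.0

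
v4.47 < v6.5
True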